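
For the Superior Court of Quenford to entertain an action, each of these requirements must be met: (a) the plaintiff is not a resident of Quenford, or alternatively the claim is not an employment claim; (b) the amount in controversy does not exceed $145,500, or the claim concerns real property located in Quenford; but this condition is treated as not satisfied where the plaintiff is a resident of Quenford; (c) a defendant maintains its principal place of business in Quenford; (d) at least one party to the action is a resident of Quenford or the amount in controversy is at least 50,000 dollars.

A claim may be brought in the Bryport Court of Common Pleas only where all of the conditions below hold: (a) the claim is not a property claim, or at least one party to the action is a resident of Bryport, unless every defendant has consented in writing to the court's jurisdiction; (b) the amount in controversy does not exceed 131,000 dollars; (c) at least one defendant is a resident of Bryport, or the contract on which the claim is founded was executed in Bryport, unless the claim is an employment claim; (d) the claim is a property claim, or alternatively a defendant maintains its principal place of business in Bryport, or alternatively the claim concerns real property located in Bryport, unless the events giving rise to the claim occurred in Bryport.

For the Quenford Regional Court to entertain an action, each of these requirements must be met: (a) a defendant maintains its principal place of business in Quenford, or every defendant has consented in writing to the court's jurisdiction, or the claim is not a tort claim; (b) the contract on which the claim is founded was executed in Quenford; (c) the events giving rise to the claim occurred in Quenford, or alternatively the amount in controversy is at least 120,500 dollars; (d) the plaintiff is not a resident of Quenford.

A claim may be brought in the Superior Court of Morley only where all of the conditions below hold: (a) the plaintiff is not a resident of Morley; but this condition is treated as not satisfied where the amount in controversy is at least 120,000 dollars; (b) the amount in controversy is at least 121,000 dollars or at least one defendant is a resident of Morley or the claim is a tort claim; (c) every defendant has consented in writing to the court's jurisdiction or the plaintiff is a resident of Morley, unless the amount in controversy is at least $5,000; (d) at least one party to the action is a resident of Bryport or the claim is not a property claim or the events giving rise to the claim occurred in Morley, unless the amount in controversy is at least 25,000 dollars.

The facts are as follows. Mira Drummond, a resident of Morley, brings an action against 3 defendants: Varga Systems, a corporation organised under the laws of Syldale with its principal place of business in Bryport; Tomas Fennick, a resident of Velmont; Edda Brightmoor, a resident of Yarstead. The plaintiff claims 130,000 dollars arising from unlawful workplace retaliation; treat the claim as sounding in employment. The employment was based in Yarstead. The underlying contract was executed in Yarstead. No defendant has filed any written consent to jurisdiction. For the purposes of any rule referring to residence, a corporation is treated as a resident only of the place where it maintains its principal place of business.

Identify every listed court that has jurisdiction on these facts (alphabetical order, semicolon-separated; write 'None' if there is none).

the Bryport Court of Common Pleas

The Superior Court of Quenford:
  (a) The plaintiff resides in Morley, which is not Quenford, which satisfies one of the alternatives. Condition met.
  (b) The amount in controversy is $130,000, within the $145,500 ceiling — that alternative is enough. The exception is not triggered, since the plaintiff resides in Morley, not Quenford. Satisfied.
  (c) The corporate defendant(s) have their principal place of business in Bryport, not Quenford. Condition not met.
  (d) The amount in controversy is 130,000 dollars, which meets the 50,000 dollars floor — that alternative is enough. Condition met.
  → No jurisdiction.
The Bryport Court of Common Pleas:
  (a) The claim is an employment claim, not a property claim — that alternative is enough. Satisfied.
  (b) The amount in controversy is USD 130,000, within the 131,000 dollars ceiling. Met.
  (c) Varga Systems resides in Bryport, so this disjunct is met. Satisfied.
  (d) Varga Systems has its principal place of business in Bryport, which satisfies one of the alternatives. Met.
  → The court has jurisdiction.
The Quenford Regional Court:
  (a) The claim is an employment claim, not a tort claim, so this disjunct is met. Satisfied.
  (b) The contract was executed in Yarstead, not Quenford. Not satisfied.
  (c) The amount in controversy is $130,000, which meets the 120,500 dollars floor, so this disjunct is met. Condition met.
  (d) The plaintiff resides in Morley, which is not Quenford. Satisfied.
  → Not every requirement is met — no jurisdiction.
The Superior Court of Morley:
  (a) The plaintiff resides in Morley. Fails.
  (b) The amount in controversy is USD 130,000, which meets the $121,000 floor, so this disjunct is met. Satisfied.
  (c) The plaintiff resides in Morley, so this disjunct is met. Met.
  (d) Varga Systems resides in Bryport — that alternative is enough. Satisfied.
  → At least one condition fails; no jurisdiction.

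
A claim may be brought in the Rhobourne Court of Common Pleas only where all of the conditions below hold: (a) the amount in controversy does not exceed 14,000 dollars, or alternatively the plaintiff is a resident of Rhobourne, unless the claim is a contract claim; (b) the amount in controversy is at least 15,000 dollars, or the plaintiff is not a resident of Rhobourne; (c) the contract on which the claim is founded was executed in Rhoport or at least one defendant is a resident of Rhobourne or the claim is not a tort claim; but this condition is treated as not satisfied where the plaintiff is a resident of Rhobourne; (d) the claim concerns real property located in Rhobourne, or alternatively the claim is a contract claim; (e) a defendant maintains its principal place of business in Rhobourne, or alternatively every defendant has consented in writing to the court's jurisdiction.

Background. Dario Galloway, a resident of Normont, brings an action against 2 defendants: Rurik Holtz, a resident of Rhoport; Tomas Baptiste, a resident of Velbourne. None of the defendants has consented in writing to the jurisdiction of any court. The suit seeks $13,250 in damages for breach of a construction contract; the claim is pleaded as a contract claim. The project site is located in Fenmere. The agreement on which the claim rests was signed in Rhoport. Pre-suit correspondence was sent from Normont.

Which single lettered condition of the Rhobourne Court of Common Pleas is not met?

The Rhobourne Court of Common Pleas:
  (a) The amount in controversy is 13,250 dollars, within the $14,000 ceiling, which satisfies one of the alternatives. Met.
  (b) The plaintiff resides in Normont, which is not Rhobourne, which satisfies one of the alternatives. Condition met.
  (c) The contract was executed in Rhoport, which satisfies one of the alternatives. And the carve-out is inapplicable — the plaintiff resides in Normont, not Rhobourne. Condition met.
  (d) The claim is a contract claim, so this disjunct is met. Satisfied.
  (e) No defendant is a corporation; no such written consent has been filed — no alternative holds. Fails.
Only condition (e) fails.

(e)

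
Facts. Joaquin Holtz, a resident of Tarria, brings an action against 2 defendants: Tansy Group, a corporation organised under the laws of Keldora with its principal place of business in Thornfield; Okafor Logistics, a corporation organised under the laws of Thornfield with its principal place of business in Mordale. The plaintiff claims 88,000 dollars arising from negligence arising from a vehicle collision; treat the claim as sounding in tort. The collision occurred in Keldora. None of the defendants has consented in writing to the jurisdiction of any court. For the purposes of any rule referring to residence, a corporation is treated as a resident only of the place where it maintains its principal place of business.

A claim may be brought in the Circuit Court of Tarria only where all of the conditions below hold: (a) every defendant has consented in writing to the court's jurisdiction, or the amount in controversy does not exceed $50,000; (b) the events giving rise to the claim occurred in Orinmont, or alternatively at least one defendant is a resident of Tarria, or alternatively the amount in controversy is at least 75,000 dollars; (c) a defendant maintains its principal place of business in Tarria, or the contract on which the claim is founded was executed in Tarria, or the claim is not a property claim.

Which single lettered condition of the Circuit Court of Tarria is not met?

(a)

The Circuit Court of Tarria:
  (a) No such written consent has been filed; the amount in controversy is $88,000, above the 50,000 dollars ceiling — every alternative fails. Fails.
  (b) The amount in controversy is 88,000 dollars, which meets the 75,000 dollars floor, so this disjunct is met. Met.
  (c) The claim is a tort claim, not a property claim, which satisfies one of the alternatives. Met.
Only condition (a) fails.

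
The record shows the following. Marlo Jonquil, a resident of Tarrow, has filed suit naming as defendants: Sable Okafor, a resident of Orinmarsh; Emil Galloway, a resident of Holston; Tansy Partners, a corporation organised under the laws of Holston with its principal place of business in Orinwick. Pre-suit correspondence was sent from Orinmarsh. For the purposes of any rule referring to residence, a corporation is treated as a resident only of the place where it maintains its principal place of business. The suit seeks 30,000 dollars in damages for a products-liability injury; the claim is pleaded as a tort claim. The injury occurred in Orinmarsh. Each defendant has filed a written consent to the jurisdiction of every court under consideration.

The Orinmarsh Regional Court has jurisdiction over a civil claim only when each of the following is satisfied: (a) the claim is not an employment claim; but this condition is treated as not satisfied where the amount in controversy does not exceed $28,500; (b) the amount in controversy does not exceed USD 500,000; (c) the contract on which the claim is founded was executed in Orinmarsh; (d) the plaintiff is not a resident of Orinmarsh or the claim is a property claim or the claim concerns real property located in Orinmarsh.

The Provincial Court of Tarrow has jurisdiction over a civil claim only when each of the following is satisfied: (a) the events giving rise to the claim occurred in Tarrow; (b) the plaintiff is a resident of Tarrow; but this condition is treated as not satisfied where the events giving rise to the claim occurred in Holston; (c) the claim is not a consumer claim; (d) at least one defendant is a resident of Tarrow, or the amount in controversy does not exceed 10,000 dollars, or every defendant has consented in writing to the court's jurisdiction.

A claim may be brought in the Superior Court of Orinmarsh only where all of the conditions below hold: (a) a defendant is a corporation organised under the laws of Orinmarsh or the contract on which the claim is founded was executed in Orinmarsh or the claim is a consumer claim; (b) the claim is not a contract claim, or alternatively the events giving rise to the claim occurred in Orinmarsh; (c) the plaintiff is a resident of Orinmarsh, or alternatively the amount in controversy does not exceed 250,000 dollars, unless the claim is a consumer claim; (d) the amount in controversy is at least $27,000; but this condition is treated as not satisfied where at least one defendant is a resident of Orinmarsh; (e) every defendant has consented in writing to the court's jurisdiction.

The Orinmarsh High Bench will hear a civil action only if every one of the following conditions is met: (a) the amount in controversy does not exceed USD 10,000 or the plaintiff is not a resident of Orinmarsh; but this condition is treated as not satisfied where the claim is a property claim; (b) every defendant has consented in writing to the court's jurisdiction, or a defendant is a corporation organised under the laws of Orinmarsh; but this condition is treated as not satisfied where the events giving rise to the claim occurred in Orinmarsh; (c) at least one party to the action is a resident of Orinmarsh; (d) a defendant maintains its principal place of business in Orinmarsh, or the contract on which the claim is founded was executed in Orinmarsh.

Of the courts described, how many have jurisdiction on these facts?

The Orinmarsh Regional Court:
  (a) The claim is a tort claim, not an employment claim. The exception is not triggered, since the amount in controversy is $30,000, above the $28,500 ceiling. Met.
  (b) The amount in controversy is USD 30,000, within the 500,000 dollars ceiling. Condition met.
  (c) No contract (and hence no place of execution) is alleged. Condition not met.
  (d) The plaintiff resides in Tarrow, which is not Orinmarsh — that alternative is enough. Condition met.
  → At least one condition fails; no jurisdiction.
The Provincial Court of Tarrow:
  (a) The operative events occurred in Orinmarsh, not Tarrow. Not satisfied.
  (b) The plaintiff resides in Tarrow. The exception is not triggered, since the operative events occurred in Orinmarsh, not Holston. Condition met.
  (c) The claim is a tort claim, not a consumer claim. Satisfied.
  (d) Every defendant has filed written consent, so this disjunct is met. Condition met.
  → Not every requirement is met — no jurisdiction.
The Superior Court of Orinmarsh:
  (a) The corporate defendant(s) are organised in Holston, not Orinmarsh; no contract (and hence no place of execution) is alleged; the claim is a tort claim, not a consumer claim — every alternative fails. Fails.
  (b) The claim is a tort claim, not a contract claim, so this disjunct is met. Met.
  (c) The amount in controversy is USD 30,000, within the USD 250,000 ceiling, so one alternative holds. Condition met.
  (d) The amount in controversy is USD 30,000, which meets the 27,000 dollars floor. But the carve-out bites: Sable Okafor resides in Orinmarsh. Condition not met.
  (e) Every defendant has filed written consent. Satisfied.
  → Not every requirement is met — no jurisdiction.
The Orinmarsh High Bench:
  (a) The plaintiff resides in Tarrow, which is not Orinmarsh, which satisfies one of the alternatives. The exception is not triggered, since the claim is a tort claim, not a property claim. Satisfied.
  (b) Every defendant has filed written consent, so one alternative holds. But the carve-out bites: the operative events occurred in Orinmarsh. Fails.
  (c) Sable Okafor resides in Orinmarsh. Satisfied.
  (d) The corporate defendant(s) have their principal place of business in Orinwick, not Orinmarsh; no contract (and hence no place of execution) is alleged — none of the alternatives is met. Fails.
  → No jurisdiction.
No court satisfies all of its conditions.

0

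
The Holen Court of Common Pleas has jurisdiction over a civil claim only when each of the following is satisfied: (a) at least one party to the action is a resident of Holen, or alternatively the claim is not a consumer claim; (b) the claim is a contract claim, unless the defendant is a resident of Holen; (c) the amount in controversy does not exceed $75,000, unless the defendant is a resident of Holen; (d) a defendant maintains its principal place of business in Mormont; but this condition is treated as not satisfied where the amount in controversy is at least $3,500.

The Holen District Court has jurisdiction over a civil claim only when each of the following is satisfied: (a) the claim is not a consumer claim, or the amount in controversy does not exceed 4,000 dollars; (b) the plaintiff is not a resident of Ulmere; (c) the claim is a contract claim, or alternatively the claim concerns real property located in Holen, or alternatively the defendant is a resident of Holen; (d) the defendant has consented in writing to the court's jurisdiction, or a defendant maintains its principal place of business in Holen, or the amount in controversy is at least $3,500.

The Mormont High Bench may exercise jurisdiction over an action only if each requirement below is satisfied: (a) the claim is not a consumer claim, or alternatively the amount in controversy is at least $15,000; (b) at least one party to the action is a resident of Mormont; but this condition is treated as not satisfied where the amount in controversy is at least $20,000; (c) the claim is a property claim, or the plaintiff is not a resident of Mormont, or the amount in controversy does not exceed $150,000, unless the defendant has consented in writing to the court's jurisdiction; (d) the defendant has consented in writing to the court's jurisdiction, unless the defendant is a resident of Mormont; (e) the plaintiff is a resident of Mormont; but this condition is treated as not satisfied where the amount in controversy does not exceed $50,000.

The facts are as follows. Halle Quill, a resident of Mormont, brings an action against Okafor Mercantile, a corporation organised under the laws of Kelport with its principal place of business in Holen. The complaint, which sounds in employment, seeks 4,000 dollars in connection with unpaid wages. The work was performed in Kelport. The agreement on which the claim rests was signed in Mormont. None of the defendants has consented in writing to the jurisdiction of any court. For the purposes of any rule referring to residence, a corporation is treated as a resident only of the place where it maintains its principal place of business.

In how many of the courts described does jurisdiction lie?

1

The Holen Court of Common Pleas:
  (a) Okafor Mercantile resides in Holen, so this disjunct is met. Condition met.
  (b) The claim is an employment claim, not a contract claim. The proviso rescues it, though: the defendant resides in Holen. Satisfied.
  (c) The amount in controversy is $4,000, within the 75,000 dollars ceiling. Condition met.
  (d) The corporate defendant(s) have their principal place of business in Holen, not Mormont. Condition not met.
  → The court lacks jurisdiction.
The Holen District Court:
  (a) The claim is an employment claim, not a consumer claim — that alternative is enough. Met.
  (b) The plaintiff resides in Mormont, which is not Ulmere. Condition met.
  (c) The defendant resides in Holen, so this disjunct is met. Satisfied.
  (d) Okafor Mercantile has its principal place of business in Holen — that alternative is enough. Met.
  → Every requirement is satisfied — jurisdiction.
The Mormont High Bench:
  (a) The claim is an employment claim, not a consumer claim, so one alternative holds. Satisfied.
  (b) Halle Quill resides in Mormont. And the carve-out is inapplicable — the amount in controversy is 4,000 dollars, below the 20,000 dollars floor. Satisfied.
  (c) The amount in controversy is $4,000, within the 150,000 dollars ceiling, which satisfies one of the alternatives. Met.
  (d) No such written consent has been filed. Nor does the 'unless' clause help: the defendant resides in Holen, not Mormont. Not satisfied.
  (e) The plaintiff resides in Mormont. But the carve-out bites: the amount in controversy is $4,000, within the 50,000 dollars ceiling. Not met.
  → Not every requirement is met — no jurisdiction.
Courts with jurisdiction: the Holen District Court — 1 in total.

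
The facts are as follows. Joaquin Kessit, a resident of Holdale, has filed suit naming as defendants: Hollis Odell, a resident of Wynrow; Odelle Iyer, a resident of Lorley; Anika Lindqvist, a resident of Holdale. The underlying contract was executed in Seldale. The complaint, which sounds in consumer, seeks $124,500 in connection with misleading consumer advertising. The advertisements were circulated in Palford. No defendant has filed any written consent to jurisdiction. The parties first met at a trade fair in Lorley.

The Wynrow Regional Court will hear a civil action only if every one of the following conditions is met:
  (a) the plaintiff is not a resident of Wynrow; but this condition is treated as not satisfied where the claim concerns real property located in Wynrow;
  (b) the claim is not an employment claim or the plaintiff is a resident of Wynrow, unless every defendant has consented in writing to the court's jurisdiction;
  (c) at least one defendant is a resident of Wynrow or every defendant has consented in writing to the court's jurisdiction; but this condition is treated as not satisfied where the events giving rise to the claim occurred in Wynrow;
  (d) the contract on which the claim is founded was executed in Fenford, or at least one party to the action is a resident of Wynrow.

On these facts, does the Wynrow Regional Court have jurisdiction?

The Wynrow Regional Court:
  (a) The plaintiff resides in Holdale, which is not Wynrow. The exception is not triggered, since the claim does not concern real property. Satisfied.
  (b) The claim is a consumer claim, not an employment claim — that alternative is enough. Condition met.
  (c) Hollis Odell resides in Wynrow, so one alternative holds. The exception is not triggered, since the operative events occurred in Palford, not Wynrow. Satisfied.
  (d) Hollis Odell resides in Wynrow, so this disjunct is met. Condition met.
  → Every requirement is satisfied — jurisdiction.

Yes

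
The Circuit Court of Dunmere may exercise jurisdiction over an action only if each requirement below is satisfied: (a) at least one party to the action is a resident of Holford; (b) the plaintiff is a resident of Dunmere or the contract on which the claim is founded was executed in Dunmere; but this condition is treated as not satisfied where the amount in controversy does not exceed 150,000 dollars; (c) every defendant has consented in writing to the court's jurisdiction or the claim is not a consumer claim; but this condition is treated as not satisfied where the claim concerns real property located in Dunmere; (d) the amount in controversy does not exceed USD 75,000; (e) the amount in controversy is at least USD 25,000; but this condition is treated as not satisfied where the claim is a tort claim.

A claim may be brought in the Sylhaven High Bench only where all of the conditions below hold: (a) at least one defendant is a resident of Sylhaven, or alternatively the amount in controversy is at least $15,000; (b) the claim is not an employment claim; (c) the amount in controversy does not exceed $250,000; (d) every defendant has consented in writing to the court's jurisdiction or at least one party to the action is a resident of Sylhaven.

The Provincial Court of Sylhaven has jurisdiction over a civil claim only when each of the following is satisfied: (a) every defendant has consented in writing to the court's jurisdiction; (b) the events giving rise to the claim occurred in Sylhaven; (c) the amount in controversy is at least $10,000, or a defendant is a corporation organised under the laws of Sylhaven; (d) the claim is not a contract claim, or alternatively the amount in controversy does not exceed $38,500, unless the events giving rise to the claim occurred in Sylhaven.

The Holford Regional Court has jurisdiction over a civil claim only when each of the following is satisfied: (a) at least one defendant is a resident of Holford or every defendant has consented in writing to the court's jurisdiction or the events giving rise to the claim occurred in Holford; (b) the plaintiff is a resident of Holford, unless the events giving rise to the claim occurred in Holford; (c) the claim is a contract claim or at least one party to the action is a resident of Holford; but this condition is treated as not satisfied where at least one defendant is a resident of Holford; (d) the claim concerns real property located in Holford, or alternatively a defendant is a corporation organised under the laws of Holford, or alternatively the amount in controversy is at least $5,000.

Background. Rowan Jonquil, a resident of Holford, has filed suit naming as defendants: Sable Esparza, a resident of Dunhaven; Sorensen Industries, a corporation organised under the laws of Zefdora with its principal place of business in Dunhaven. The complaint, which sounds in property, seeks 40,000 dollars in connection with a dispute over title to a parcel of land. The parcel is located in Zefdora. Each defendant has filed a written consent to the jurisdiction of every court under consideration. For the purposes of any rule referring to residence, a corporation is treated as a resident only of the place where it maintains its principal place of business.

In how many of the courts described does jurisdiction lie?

2

The Circuit Court of Dunmere:
  (a) Rowan Jonquil resides in Holford. Satisfied.
  (b) The plaintiff resides in Holford, not Dunmere; no contract (and hence no place of execution) is alleged — none of the alternatives is met. Condition not met.
  (c) Every defendant has filed written consent, which satisfies one of the alternatives. And the carve-out is inapplicable — the property lies in Zefdora, not Dunmere. Condition met.
  (d) The amount in controversy is $40,000, within the 75,000 dollars ceiling. Met.
  (e) The amount in controversy is USD 40,000, which meets the USD 25,000 floor. The carve-out does not apply: the claim is a property claim, not a tort claim. Satisfied.
  → The court lacks jurisdiction.
The Sylhaven High Bench:
  (a) The amount in controversy is $40,000, which meets the 15,000 dollars floor, which satisfies one of the alternatives. Condition met.
  (b) The claim is a property claim, not an employment claim. Met.
  (c) The amount in controversy is 40,000 dollars, within the USD 250,000 ceiling. Condition met.
  (d) Every defendant has filed written consent, so this disjunct is met. Condition met.
  → The court has jurisdiction.
The Provincial Court of Sylhaven:
  (a) Every defendant has filed written consent. Condition met.
  (b) The operative events occurred in Zefdora, not Sylhaven. Fails.
  (c) The amount in controversy is $40,000, which meets the 10,000 dollars floor, which satisfies one of the alternatives. Met.
  (d) The claim is a property claim, not a contract claim, which satisfies one of the alternatives. Condition met.
  → At least one condition fails; no jurisdiction.
The Holford Regional Court:
  (a) Every defendant has filed written consent — that alternative is enough. Satisfied.
  (b) The plaintiff resides in Holford. Condition met.
  (c) Rowan Jonquil resides in Holford, which satisfies one of the alternatives. The carve-out does not apply: no defendant resides in Holford (they reside in Dunhaven, Dunhaven). Satisfied.
  (d) The amount in controversy is USD 40,000, which meets the $5,000 floor — that alternative is enough. Satisfied.
  → Every requirement is satisfied — jurisdiction.
Courts with jurisdiction: the Sylhaven High Bench, the Holford Regional Court — 2 in total.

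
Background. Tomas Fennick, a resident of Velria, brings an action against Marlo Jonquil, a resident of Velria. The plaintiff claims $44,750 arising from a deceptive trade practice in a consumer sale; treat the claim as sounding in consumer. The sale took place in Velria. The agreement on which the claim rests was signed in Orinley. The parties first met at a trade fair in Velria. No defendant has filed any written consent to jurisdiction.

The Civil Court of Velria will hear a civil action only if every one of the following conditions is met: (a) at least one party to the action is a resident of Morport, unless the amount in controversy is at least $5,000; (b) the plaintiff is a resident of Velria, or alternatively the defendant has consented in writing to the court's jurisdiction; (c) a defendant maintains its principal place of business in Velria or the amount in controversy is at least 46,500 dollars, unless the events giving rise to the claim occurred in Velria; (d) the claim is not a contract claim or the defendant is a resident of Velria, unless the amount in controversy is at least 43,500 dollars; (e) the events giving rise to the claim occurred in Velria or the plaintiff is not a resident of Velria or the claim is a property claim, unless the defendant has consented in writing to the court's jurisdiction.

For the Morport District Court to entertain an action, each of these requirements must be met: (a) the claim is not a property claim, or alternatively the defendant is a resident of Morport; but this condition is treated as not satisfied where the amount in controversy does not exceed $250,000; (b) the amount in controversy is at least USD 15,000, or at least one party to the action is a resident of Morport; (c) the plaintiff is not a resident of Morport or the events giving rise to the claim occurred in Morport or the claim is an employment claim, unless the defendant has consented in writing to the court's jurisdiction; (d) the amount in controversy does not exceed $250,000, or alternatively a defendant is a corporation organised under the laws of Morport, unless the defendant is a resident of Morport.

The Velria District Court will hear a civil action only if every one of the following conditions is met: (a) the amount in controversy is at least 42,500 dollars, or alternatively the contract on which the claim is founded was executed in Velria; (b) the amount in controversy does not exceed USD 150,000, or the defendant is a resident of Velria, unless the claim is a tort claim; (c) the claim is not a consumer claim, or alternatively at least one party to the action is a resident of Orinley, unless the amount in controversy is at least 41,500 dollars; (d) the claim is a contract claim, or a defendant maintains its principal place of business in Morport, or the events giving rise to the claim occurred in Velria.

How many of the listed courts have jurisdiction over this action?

The Civil Court of Velria:
  (a) No party resides in Morport. But the amount in controversy is $44,750, which meets the USD 5,000 floor, and the 'unless' clause therefore excuses the requirement. Condition met.
  (b) The plaintiff resides in Velria, so this disjunct is met. Satisfied.
  (c) No defendant is a corporation; the amount in controversy is USD 44,750, below the $46,500 floor — no alternative holds. But the operative events occurred in Velria, and the 'unless' clause therefore excuses the requirement. Satisfied.
  (d) The claim is a consumer claim, not a contract claim, so one alternative holds. Satisfied.
  (e) The operative events occurred in Velria, which satisfies one of the alternatives. Met.
  → All conditions met; jurisdiction exists.
The Morport District Court:
  (a) The claim is a consumer claim, not a property claim — that alternative is enough. But the amount in controversy is 44,750 dollars, within the USD 250,000 ceiling, triggering the carve-out and defeating this condition. Not satisfied.
  (b) The amount in controversy is USD 44,750, which meets the 15,000 dollars floor — that alternative is enough. Met.
  (c) The plaintiff resides in Velria, which is not Morport, so one alternative holds. Satisfied.
  (d) The amount in controversy is $44,750, within the 250,000 dollars ceiling, which satisfies one of the alternatives. Satisfied.
  → Not every requirement is met — no jurisdiction.
The Velria District Court:
  (a) The amount in controversy is $44,750, which meets the 42,500 dollars floor, so this disjunct is met. Met.
  (b) The amount in controversy is USD 44,750, within the $150,000 ceiling — that alternative is enough. Condition met.
  (c) The claim is a consumer claim; no party resides in Orinley — none of the alternatives is met. The proviso rescues it, though: the amount in controversy is 44,750 dollars, which meets the $41,500 floor. Met.
  (d) The operative events occurred in Velria, so this disjunct is met. Met.
  → All conditions met; jurisdiction exists.
Courts with jurisdiction: the Civil Court of Velria, the Velria District Court — 2 in total.

2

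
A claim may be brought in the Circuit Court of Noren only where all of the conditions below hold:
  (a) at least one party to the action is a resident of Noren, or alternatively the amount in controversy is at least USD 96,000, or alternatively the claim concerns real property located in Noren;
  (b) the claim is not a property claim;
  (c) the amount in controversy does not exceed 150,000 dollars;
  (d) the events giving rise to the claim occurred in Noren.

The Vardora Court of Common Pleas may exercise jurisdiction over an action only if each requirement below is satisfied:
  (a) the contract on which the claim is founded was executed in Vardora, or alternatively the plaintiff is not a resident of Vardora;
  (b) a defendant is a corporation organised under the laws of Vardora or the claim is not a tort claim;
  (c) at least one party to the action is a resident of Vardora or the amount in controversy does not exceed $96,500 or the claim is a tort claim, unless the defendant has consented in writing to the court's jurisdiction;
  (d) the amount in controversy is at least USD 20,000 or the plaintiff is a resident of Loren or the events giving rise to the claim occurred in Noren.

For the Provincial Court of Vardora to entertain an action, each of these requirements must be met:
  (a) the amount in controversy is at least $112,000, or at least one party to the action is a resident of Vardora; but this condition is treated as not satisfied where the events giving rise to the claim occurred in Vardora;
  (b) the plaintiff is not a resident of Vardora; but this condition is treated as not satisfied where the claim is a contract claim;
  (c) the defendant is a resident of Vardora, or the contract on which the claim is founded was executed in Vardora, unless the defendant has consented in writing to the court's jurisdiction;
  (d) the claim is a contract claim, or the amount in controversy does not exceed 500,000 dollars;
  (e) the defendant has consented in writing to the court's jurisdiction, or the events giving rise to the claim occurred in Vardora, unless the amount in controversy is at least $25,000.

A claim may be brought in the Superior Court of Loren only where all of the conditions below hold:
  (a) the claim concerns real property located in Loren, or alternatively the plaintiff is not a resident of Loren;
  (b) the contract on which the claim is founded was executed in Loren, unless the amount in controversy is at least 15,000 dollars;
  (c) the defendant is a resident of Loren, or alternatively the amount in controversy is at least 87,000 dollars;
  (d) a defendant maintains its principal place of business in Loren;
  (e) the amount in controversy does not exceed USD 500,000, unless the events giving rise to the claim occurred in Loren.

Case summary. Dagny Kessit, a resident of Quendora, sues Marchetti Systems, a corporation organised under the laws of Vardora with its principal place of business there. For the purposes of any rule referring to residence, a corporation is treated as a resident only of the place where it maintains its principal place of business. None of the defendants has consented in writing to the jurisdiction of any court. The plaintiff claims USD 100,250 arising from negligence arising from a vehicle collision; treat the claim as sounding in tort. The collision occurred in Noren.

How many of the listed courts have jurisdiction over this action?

3

The Circuit Court of Noren:
  (a) The amount in controversy is USD 100,250, which meets the USD 96,000 floor, so one alternative holds. Condition met.
  (b) The claim is a tort claim, not a property claim. Satisfied.
  (c) The amount in controversy is $100,250, within the 150,000 dollars ceiling. Condition met.
  (d) The operative events occurred in Noren. Condition met.
  → Every requirement is satisfied — jurisdiction.
The Vardora Court of Common Pleas:
  (a) The plaintiff resides in Quendora, which is not Vardora, so this disjunct is met. Satisfied.
  (b) Marchetti Systems is organised under the laws of Vardora, which satisfies one of the alternatives. Met.
  (c) Marchetti Systems resides in Vardora — that alternative is enough. Met.
  (d) The amount in controversy is $100,250, which meets the $20,000 floor, so one alternative holds. Condition met.
  → The court has jurisdiction.
The Provincial Court of Vardora:
  (a) Marchetti Systems resides in Vardora, so this disjunct is met. The carve-out does not apply: the operative events occurred in Noren, not Vardora. Met.
  (b) The plaintiff resides in Quendora, which is not Vardora. And the carve-out is inapplicable — the claim is a tort claim, not a contract claim. Condition met.
  (c) The defendant resides in Vardora, so this disjunct is met. Condition met.
  (d) The amount in controversy is USD 100,250, within the $500,000 ceiling, which satisfies one of the alternatives. Met.
  (e) No such written consent has been filed; the operative events occurred in Noren, not Vardora — every alternative fails. However, the amount in controversy is $100,250, which meets the USD 25,000 floor, so the 'unless' proviso supplies this condition. Met.
  → The court has jurisdiction.
The Superior Court of Loren:
  (a) The plaintiff resides in Quendora, which is not Loren, which satisfies one of the alternatives. Met.
  (b) No contract (and hence no place of execution) is alleged. However, the amount in controversy is USD 100,250, which meets the $15,000 floor, so the 'unless' proviso supplies this condition. Condition met.
  (c) The amount in controversy is USD 100,250, which meets the USD 87,000 floor, so this disjunct is met. Condition met.
  (d) The corporate defendant(s) have their principal place of business in Vardora, not Loren. Not met.
  (e) The amount in controversy is $100,250, within the USD 500,000 ceiling. Condition met.
  → No jurisdiction.
Courts with jurisdiction: the Circuit Court of Noren, the Vardora Court of Common Pleas, the Provincial Court of Vardora — 3 in total.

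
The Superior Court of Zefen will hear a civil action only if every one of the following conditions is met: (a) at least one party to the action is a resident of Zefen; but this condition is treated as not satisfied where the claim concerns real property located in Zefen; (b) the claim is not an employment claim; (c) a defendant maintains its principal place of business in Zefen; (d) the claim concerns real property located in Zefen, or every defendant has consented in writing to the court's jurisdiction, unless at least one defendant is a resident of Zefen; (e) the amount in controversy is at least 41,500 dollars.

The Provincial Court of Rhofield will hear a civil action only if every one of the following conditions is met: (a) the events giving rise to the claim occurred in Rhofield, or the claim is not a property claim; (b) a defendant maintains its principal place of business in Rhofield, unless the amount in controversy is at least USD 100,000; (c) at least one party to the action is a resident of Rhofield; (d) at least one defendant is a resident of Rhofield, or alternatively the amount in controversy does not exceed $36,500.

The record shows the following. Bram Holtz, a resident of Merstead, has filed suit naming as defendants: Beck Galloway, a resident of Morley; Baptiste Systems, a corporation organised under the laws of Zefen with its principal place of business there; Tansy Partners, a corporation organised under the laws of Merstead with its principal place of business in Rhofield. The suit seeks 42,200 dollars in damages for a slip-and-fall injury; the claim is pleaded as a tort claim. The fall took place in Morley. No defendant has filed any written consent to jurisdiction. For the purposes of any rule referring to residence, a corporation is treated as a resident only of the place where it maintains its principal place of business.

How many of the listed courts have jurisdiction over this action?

The Superior Court of Zefen:
  (a) Baptiste Systems resides in Zefen. The exception is not triggered, since the claim does not concern real property. Satisfied.
  (b) The claim is a tort claim, not an employment claim. Satisfied.
  (c) Baptiste Systems has its principal place of business in Zefen. Met.
  (d) The claim does not concern real property; no such written consent has been filed — no alternative holds. The proviso rescues it, though: Baptiste Systems resides in Zefen. Satisfied.
  (e) The amount in controversy is $42,200, which meets the 41,500 dollars floor. Satisfied.
  → Jurisdiction lies.
The Provincial Court of Rhofield:
  (a) The claim is a tort claim, not a property claim, so one alternative holds. Met.
  (b) Tansy Partners has its principal place of business in Rhofield. Satisfied.
  (c) Tansy Partners resides in Rhofield. Met.
  (d) Tansy Partners resides in Rhofield, so one alternative holds. Condition met.
  → Every requirement is satisfied — jurisdiction.
Courts with jurisdiction: the Superior Court of Zefen, the Provincial Court of Rhofield — 2 in total.

2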